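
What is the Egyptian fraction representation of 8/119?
1/15 + 1/1785

Greedy algorithm:
8/119: ceiling(119/8) = 15, use 1/15
1/1785: ceiling(1785/1) = 1785, use 1/1785
Result: 8/119 = 1/15 + 1/1785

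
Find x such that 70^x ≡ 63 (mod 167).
146

Baby-step giant-step with step n = ⌈√167⌉ = 13.
Baby steps 70^j mod 167 (j:value) for j=0..12: 0:1, 1:70, 2:57, 3:149, 4:76, 5:143, 6:157, 7:135, 8:98, 9:13, 10:75, 11:73, 12:100.
Giant-step multiplier: 70^(-13) ≡ 70^(166-13) = 70^153 ≡ 155 (mod 167).
Giant steps γ_i = 63·155^i mod 167: γ_0=63, γ_1=79, γ_2=54, γ_3=20, γ_4=94, γ_5=41, γ_6=9, γ_7=59, γ_8=127, γ_9=146, γ_10=85, γ_11=149 (in table at j=3).
x = i·n + j = 11·13 + 3 = 146.
Check: 70^146 ≡ 63 (mod 167).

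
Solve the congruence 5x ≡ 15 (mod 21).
x ≡ 3 (mod 21)

gcd(5, 21) = 1, which divides 15, so solutions exist.
Find 5^(-1) mod 21 by the extended Euclidean algorithm:
21 = 4 × 5 + 1  ⟹  1 = (1)·21 + (-4)·5
So (-4)·5 ≡ 1 (mod 21), i.e. 5^(-1) ≡ -4 ≡ 17 (mod 21).
x ≡ 17 × 15 = 255 ≡ 3 (mod 21).
Check: 5 × 3 = 15 ≡ 15 (mod 21).
Unique solution: x ≡ 3 (mod 21)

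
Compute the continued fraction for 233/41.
[5; 1, 2, 6, 2]

Euclidean algorithm steps:
233 = 5 × 41 + 28
41 = 1 × 28 + 13
28 = 2 × 13 + 2
13 = 6 × 2 + 1
2 = 2 × 1 + 0
Continued fraction: [5; 1, 2, 6, 2]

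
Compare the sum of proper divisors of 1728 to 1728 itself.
abundant

Proper divisors of 1728: sum = 1 + 2 + 3 + 4 + 6 + 8 + 9 + 12 + ... + 288 + 432 + 576 + 864 (27 divisors) = 3352
Since 3352 > 1728, 1728 is abundant.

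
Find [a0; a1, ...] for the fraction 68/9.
[7; 1, 1, 4]

Euclidean algorithm steps:
68 = 7 × 9 + 5
9 = 1 × 5 + 4
5 = 1 × 4 + 1
4 = 4 × 1 + 0
Continued fraction: [7; 1, 1, 4]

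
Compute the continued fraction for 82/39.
[2; 9, 1, 3]

Euclidean algorithm steps:
82 = 2 × 39 + 4
39 = 9 × 4 + 3
4 = 1 × 3 + 1
3 = 3 × 1 + 0
Continued fraction: [2; 9, 1, 3]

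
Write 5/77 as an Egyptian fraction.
1/16 + 1/411 + 1/506352

Greedy algorithm:
5/77: ceiling(77/5) = 16, use 1/16
3/1232: ceiling(1232/3) = 411, use 1/411
1/506352: ceiling(506352/1) = 506352, use 1/506352
Result: 5/77 = 1/16 + 1/411 + 1/506352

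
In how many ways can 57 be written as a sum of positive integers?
614154

p(n) counts ways to write n as a sum of positive integers (order ignored).
Euler's pentagonal recurrence: p(k) = p(k-1) + p(k-2) - p(k-5) - p(k-7) + p(k-12) + p(k-15) - ... (offsets j(3j∓1)/2, signs ++--, p(0)=1, p(<0)=0).
DP table for k = 0..56: p(0)=1, p(1)=1, p(2)=2, p(3)=3, p(4)=5, p(5)=7, p(6)=11, p(7)=15, p(8)=22, p(9)=30, p(10)=42, p(11)=56, p(12)=77, p(13)=101, p(14)=135, p(15)=176, p(16)=231, p(17)=297, p(18)=385, p(19)=490, p(20)=627, p(21)=792, p(22)=1002, p(23)=1255, p(24)=1575, p(25)=1958, p(26)=2436, p(27)=3010, p(28)=3718, p(29)=4565, p(30)=5604, p(31)=6842, p(32)=8349, p(33)=10143, p(34)=12310, p(35)=14883, p(36)=17977, p(37)=21637, p(38)=26015, p(39)=31185, p(40)=37338, p(41)=44583, p(42)=53174, p(43)=63261, p(44)=75175, p(45)=89134, p(46)=105558, p(47)=124754, p(48)=147273, p(49)=173525, p(50)=204226, p(51)=239943, p(52)=281589, p(53)=329931, p(54)=386155, p(55)=451276, p(56)=526823.
Final step: p(57) = p(56) + p(55) - p(52) - p(50) + p(45) + p(42) - p(35) - p(31) + p(22) + p(17) - p(6) - p(0)
= 526823 + 451276 - 281589 - 204226 + 89134 + 53174 - 14883 - 6842 + 1002 + 297 - 11 - 1
= 614154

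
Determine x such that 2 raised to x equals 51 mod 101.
99

Baby-step giant-step with step n = ⌈√101⌉ = 11.
Baby steps 2^j mod 101 (j:value) for j=0..10: 0:1, 1:2, 2:4, 3:8, 4:16, 5:32, 6:64, 7:27, 8:54, 9:7, 10:14.
Giant-step multiplier: 2^(-11) ≡ 2^(100-11) = 2^89 ≡ 83 (mod 101).
Giant steps γ_i = 51·83^i mod 101: γ_0=51, γ_1=92, γ_2=61, γ_3=13, γ_4=69, γ_5=71, γ_6=35, γ_7=77, γ_8=28, γ_9=1 (in table at j=0).
x = i·n + j = 9·11 + 0 = 99.
Check: 2^99 ≡ 51 (mod 101).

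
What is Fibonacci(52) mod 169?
127

Matrix identity: Q^n = [[F_(n+1), F_n], [F_n, F_(n-1)]] with Q = [[1,1],[1,0]].
n = 52 = 110100₂. Square-and-multiply, entries mod 169:
Q^1 = [[1,1],[1,0]]
Q^3 = (Q^1)²·Q = [[3,2],[2,1]]
Q^6 = (Q^3)² = [[13,8],[8,5]]
Q^13 = (Q^6)²·Q = [[39,64],[64,144]]
Q^26 = (Q^13)² = [[40,51],[51,158]]
Q^52 = (Q^26)² = [[145,127],[127,18]]
F_52 mod 169 = Q^52[0][1] = 127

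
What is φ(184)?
88

184 = 2^3 × 23
φ(n) = n × ∏(1 - 1/p) for each prime p dividing n
φ(184) = 184 × (1 - 1/2) × (1 - 1/23) = 88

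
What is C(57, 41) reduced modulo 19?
0

Using Lucas' theorem:
Write n=57 and k=41 in base 19:
n in base 19: [3, 0]
k in base 19: [2, 3]
C(57,41) mod 19 = ∏ C(n_i, k_i) mod 19
Digit binomials (mod 19): C(3,2) = 3; C(0,3) = 0 (k_i > n_i)
Product: 3 × 0 = 0 ≡ 0 (mod 19)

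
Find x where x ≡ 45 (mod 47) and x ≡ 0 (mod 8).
280

Using Chinese Remainder Theorem:
M = 47 × 8 = 376
M1 = 8, M2 = 47
y1 = 8^(-1) mod 47 = 6
y2 = 47^(-1) mod 8 = 7
x = (45×8×6 + 0×47×7) mod 376 = 280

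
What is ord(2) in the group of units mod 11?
10

11 is prime, so ord(2) divides φ(11) = 10.
Divisors of 10: 1, 2, 5, 10.
Repeated squaring: 2^1 ≡ 2, 2^2 ≡ 4, 2^4 ≡ 5, 2^8 ≡ 3 (mod 11).
Test 2^d mod 11 for each divisor d in increasing order:
2^1 ≡ 2
2^2 ≡ 4
2^5 = 2^4·2^1 ≡ 10
2^10 = 2^8·2^2 ≡ 1  ← first divisor giving 1
The order is 10.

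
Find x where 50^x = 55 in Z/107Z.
13

Baby-step giant-step with step n = ⌈√107⌉ = 11.
Baby steps 50^j mod 107 (j:value) for j=0..10: 0:1, 1:50, 2:39, 3:24, 4:23, 5:80, 6:41, 7:17, 8:101, 9:21, 10:87.
Giant-step multiplier: 50^(-11) ≡ 50^(106-11) = 50^95 ≡ 26 (mod 107).
Giant steps γ_i = 55·26^i mod 107: γ_0=55, γ_1=39 (in table at j=2).
x = i·n + j = 1·11 + 2 = 13.
Check: 50^13 ≡ 55 (mod 107).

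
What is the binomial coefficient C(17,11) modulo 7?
0

Using Lucas' theorem:
Write n=17 and k=11 in base 7:
n in base 7: [2, 3]
k in base 7: [1, 4]
C(17,11) mod 7 = ∏ C(n_i, k_i) mod 7
Digit binomials (mod 7): C(2,1) = 2; C(3,4) = 0 (k_i > n_i)
Product: 2 × 0 = 0 ≡ 0 (mod 7)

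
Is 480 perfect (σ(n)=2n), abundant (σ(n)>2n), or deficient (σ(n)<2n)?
abundant

Proper divisors of 480: sum = 1 + 2 + 3 + 4 + 5 + 6 + 8 + 10 + ... + 96 + 120 + 160 + 240 (23 divisors) = 1032
Since 1032 > 480, 480 is abundant.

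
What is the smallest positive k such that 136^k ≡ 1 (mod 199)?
22

199 is prime, so ord(136) divides φ(199) = 198.
Divisors of 198: 1, 2, 3, 6, 9, 11, 18, 22, 33, 66, 99, 198.
Repeated squaring: 136^1 ≡ 136, 136^2 ≡ 188, 136^4 ≡ 121, 136^8 ≡ 114, 136^16 ≡ 61, 136^32 ≡ 139, 136^64 ≡ 18, 136^128 ≡ 125 (mod 199).
Test 136^d mod 199 for each divisor d in increasing order:
136^1 ≡ 136
136^2 ≡ 188
136^3 = 136^2·136^1 ≡ 96
136^6 = 136^4·136^2 ≡ 62
136^9 = 136^8·136^1 ≡ 181
136^11 = 136^8·136^2·136^1 ≡ 198
136^18 = 136^16·136^2 ≡ 125
136^22 = 136^16·136^4·136^2 ≡ 1  ← first divisor giving 1
The order is 22.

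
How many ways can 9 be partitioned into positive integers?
30

p(n) counts ways to write n as a sum of positive integers (order ignored).
Examples: 9; 8 + 1; 7 + 2; 7 + 1 + 1; 6 + 3; ... (30 total)
p(9) = 30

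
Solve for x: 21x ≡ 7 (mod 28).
x ≡ 3 (mod 4)

gcd(21, 28) = 7, which divides 7, so solutions exist.
Divide through by 7: 3x ≡ 1 (mod 4).
Find 3^(-1) mod 4 by the extended Euclidean algorithm:
4 = 1 × 3 + 1  ⟹  1 = (1)·4 + (-1)·3
So (-1)·3 ≡ 1 (mod 4), i.e. 3^(-1) ≡ -1 ≡ 3 (mod 4).
x ≡ 3 × 1 = 3 ≡ 3 (mod 4).
Check: 21 × 3 = 63 ≡ 7 (mod 28).
x ≡ 3 (mod 4), giving 7 solutions mod 28.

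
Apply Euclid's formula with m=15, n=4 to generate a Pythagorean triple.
(209, 120, 241)

Euclid's formula: a = m² - n², b = 2mn, c = m² + n²
m = 15, n = 4
a = 15² - 4² = 225 - 16 = 209
b = 2 × 15 × 4 = 120
c = 15² + 4² = 225 + 16 = 241
Verification: 209² + 120² = 43681 + 14400 = 58081 = 241² ✓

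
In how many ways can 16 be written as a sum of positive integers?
231

p(n) counts ways to write n as a sum of positive integers (order ignored).
Euler's pentagonal recurrence: p(k) = p(k-1) + p(k-2) - p(k-5) - p(k-7) + p(k-12) + p(k-15) - ... (offsets j(3j∓1)/2, signs ++--, p(0)=1, p(<0)=0).
DP table for k = 0..15: p(0)=1, p(1)=1, p(2)=2, p(3)=3, p(4)=5, p(5)=7, p(6)=11, p(7)=15, p(8)=22, p(9)=30, p(10)=42, p(11)=56, p(12)=77, p(13)=101, p(14)=135, p(15)=176.
Final step: p(16) = p(15) + p(14) - p(11) - p(9) + p(4) + p(1)
= 176 + 135 - 56 - 30 + 5 + 1
= 231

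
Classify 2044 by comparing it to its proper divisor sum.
abundant

Proper divisors of 2044: sum = 1 + 2 + 4 + 7 + 14 + 28 + 73 + 146 + 292 + 511 + 1022 = 2100
Since 2100 > 2044, 2044 is abundant.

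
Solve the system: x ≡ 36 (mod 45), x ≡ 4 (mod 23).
441

Using Chinese Remainder Theorem:
M = 45 × 23 = 1035
M1 = 23, M2 = 45
y1 = 23^(-1) mod 45 = 2
y2 = 45^(-1) mod 23 = 22
x = (36×23×2 + 4×45×22) mod 1035 = 441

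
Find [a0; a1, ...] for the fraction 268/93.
[2; 1, 7, 2, 5]

Euclidean algorithm steps:
268 = 2 × 93 + 82
93 = 1 × 82 + 11
82 = 7 × 11 + 5
11 = 2 × 5 + 1
5 = 5 × 1 + 0
Continued fraction: [2; 1, 7, 2, 5]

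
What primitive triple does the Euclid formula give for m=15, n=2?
(221, 60, 229)

Euclid's formula: a = m² - n², b = 2mn, c = m² + n²
m = 15, n = 2
a = 15² - 2² = 225 - 4 = 221
b = 2 × 15 × 2 = 60
c = 15² + 2² = 225 + 4 = 229
Verification: 221² + 60² = 48841 + 3600 = 52441 = 229² ✓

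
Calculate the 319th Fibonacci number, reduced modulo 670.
511

Matrix identity: Q^n = [[F_(n+1), F_n], [F_n, F_(n-1)]] with Q = [[1,1],[1,0]].
n = 319 = 100111111₂. Square-and-multiply, entries mod 670:
Q^1 = [[1,1],[1,0]]
Q^2 = (Q^1)² = [[2,1],[1,1]]
Q^4 = (Q^2)² = [[5,3],[3,2]]
Q^9 = (Q^4)²·Q = [[55,34],[34,21]]
Q^19 = (Q^9)²·Q = [[65,161],[161,574]]
Q^39 = (Q^19)²·Q = [[365,666],[666,369]]
Q^79 = (Q^39)²·Q = [[325,581],[581,414]]
Q^159 = (Q^79)²·Q = [[205,316],[316,559]]
Q^319 = (Q^159)²·Q = [[65,511],[511,224]]
F_319 mod 670 = Q^319[0][1] = 511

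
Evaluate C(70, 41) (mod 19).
3

Using Lucas' theorem:
Write n=70 and k=41 in base 19:
n in base 19: [3, 13]
k in base 19: [2, 3]
C(70,41) mod 19 = ∏ C(n_i, k_i) mod 19
Digit binomials (mod 19): C(3,2) = 3; C(13,3) = 286 ≡ 1
Product: 3 × 1 = 3 ≡ 3 (mod 19)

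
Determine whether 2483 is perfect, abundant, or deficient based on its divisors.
deficient

Proper divisors of 2483: sum = 1 + 13 + 191 = 205
Since 205 < 2483, 2483 is deficient.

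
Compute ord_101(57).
20

101 is prime, so ord(57) divides φ(101) = 100.
Divisors of 100: 1, 2, 4, 5, 10, 20, 25, 50, 100.
Repeated squaring: 57^1 ≡ 57, 57^2 ≡ 17, 57^4 ≡ 87, 57^8 ≡ 95, 57^16 ≡ 36, 57^32 ≡ 84, 57^64 ≡ 87 (mod 101).
Test 57^d mod 101 for each divisor d in increasing order:
57^1 ≡ 57
57^2 ≡ 17
57^4 ≡ 87
57^5 = 57^4·57^1 ≡ 10
57^10 = 57^8·57^2 ≡ 100
57^20 = 57^16·57^4 ≡ 1  ← first divisor giving 1
The order is 20.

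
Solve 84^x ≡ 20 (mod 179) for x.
10

Baby-step giant-step with step n = ⌈√179⌉ = 14.
Baby steps 84^j mod 179 (j:value) for j=0..13: 0:1, 1:84, 2:75, 3:35, 4:76, 5:119, 6:151, 7:154, 8:48, 9:94, 10:20, 11:69, 12:68, 13:163.
h = 20 is already in the table at j=10, so x = 10.
Check: 84^10 ≡ 20 (mod 179).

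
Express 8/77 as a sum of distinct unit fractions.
1/10 + 1/257 + 1/197890

Greedy algorithm:
8/77: ceiling(77/8) = 10, use 1/10
3/770: ceiling(770/3) = 257, use 1/257
1/197890: ceiling(197890/1) = 197890, use 1/197890
Result: 8/77 = 1/10 + 1/257 + 1/197890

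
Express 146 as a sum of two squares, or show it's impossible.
5² + 11² (a=5, b=11)

Factorization: 146 = 2 × 73
By Fermat: n is sum of two squares iff every prime p ≡ 3 (mod 4) appears to even power.
All primes ≡ 3 (mod 4) appear to even power.
Search a = 0, 1, 2, … for 146 - a² a perfect square: first hit at a = 5: 146 - 25 = 121 = 11².
146 = 5² + 11² = 25 + 121 ✓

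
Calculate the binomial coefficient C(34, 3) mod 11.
0

Using Lucas' theorem:
Write n=34 and k=3 in base 11:
n in base 11: [3, 1]
k in base 11: [0, 3]
C(34,3) mod 11 = ∏ C(n_i, k_i) mod 11
Digit binomials (mod 11): C(3,0) = 1; C(1,3) = 0 (k_i > n_i)
Product: 1 × 0 = 0 ≡ 0 (mod 11)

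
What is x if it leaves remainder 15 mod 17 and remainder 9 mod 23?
32

Using Chinese Remainder Theorem:
M = 17 × 23 = 391
M1 = 23, M2 = 17
y1 = 23^(-1) mod 17 = 3
y2 = 17^(-1) mod 23 = 19
x = (15×23×3 + 9×17×19) mod 391 = 32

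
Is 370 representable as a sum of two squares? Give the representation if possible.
3² + 19² (a=3, b=19)

Factorization: 370 = 2 × 5 × 37
By Fermat: n is sum of two squares iff every prime p ≡ 3 (mod 4) appears to even power.
All primes ≡ 3 (mod 4) appear to even power.
Search a = 0, 1, 2, … for 370 - a² a perfect square: first hit at a = 3: 370 - 9 = 361 = 19².
370 = 3² + 19² = 9 + 361 ✓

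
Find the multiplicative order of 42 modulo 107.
53

107 is prime, so ord(42) divides φ(107) = 106.
Divisors of 106: 1, 2, 53, 106.
Repeated squaring: 42^1 ≡ 42, 42^2 ≡ 52, 42^4 ≡ 29, 42^8 ≡ 92, 42^16 ≡ 11, 42^32 ≡ 14, 42^64 ≡ 89 (mod 107).
Test 42^d mod 107 for each divisor d in increasing order:
42^1 ≡ 42
42^2 ≡ 52
42^53 = 42^32·42^16·42^4·42^1 ≡ 1  ← first divisor giving 1
The order is 53.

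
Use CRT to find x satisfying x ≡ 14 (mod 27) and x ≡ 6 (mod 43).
608

Using Chinese Remainder Theorem:
M = 27 × 43 = 1161
M1 = 43, M2 = 27
y1 = 43^(-1) mod 27 = 22
y2 = 27^(-1) mod 43 = 8
x = (14×43×22 + 6×27×8) mod 1161 = 608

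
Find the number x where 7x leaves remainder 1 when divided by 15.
13

gcd(7, 15) = 1, so the inverse exists.
Extended Euclidean algorithm on (15, 7):
15 = 2 × 7 + 1  ⟹  1 = (1)·15 + (-2)·7
So (-2)·7 ≡ 1 (mod 15), i.e. 7^(-1) ≡ -2 ≡ 13 (mod 15).
Check: 7 × 13 = 91 ≡ 1 (mod 15)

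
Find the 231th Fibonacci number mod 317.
98

Matrix identity: Q^n = [[F_(n+1), F_n], [F_n, F_(n-1)]] with Q = [[1,1],[1,0]].
n = 231 = 11100111₂. Square-and-multiply, entries mod 317:
Q^1 = [[1,1],[1,0]]
Q^3 = (Q^1)²·Q = [[3,2],[2,1]]
Q^7 = (Q^3)²·Q = [[21,13],[13,8]]
Q^14 = (Q^7)² = [[293,60],[60,233]]
Q^28 = (Q^14)² = [[55,177],[177,195]]
Q^57 = (Q^28)²·Q = [[305,118],[118,187]]
Q^115 = (Q^57)²·Q = [[165,120],[120,45]]
Q^231 = (Q^115)²·Q = [[255,98],[98,157]]
F_231 mod 317 = Q^231[0][1] = 98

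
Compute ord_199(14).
99

199 is prime, so ord(14) divides φ(199) = 198.
Divisors of 198: 1, 2, 3, 6, 9, 11, 18, 22, 33, 66, 99, 198.
Repeated squaring: 14^1 ≡ 14, 14^2 ≡ 196, 14^4 ≡ 9, 14^8 ≡ 81, 14^16 ≡ 193, 14^32 ≡ 36, 14^64 ≡ 102, 14^128 ≡ 56 (mod 199).
Test 14^d mod 199 for each divisor d in increasing order:
14^1 ≡ 14
14^2 ≡ 196
14^3 = 14^2·14^1 ≡ 157
14^6 = 14^4·14^2 ≡ 172
14^9 = 14^8·14^1 ≡ 139
14^11 = 14^8·14^2·14^1 ≡ 180
14^18 = 14^16·14^2 ≡ 18
14^22 = 14^16·14^4·14^2 ≡ 162
14^33 = 14^32·14^1 ≡ 106
14^66 = 14^64·14^2 ≡ 92
14^99 = 14^64·14^32·14^2·14^1 ≡ 1  ← first divisor giving 1
The order is 99.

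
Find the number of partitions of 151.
45060624582

p(n) counts ways to write n as a sum of positive integers (order ignored).
Euler's pentagonal recurrence: p(k) = p(k-1) + p(k-2) - p(k-5) - p(k-7) + p(k-12) + p(k-15) - ... (offsets j(3j∓1)/2, signs ++--, p(0)=1, p(<0)=0).
DP table for k = 0..150: p(0)=1, p(1)=1, p(2)=2, p(3)=3, p(4)=5, p(5)=7, p(6)=11, p(7)=15, p(8)=22, p(9)=30, p(10)=42, p(11)=56, p(12)=77, p(13)=101, p(14)=135, p(15)=176, p(16)=231, p(17)=297, p(18)=385, p(19)=490, p(20)=627, p(21)=792, p(22)=1002, p(23)=1255, p(24)=1575, p(25)=1958, p(26)=2436, p(27)=3010, p(28)=3718, p(29)=4565, p(30)=5604, p(31)=6842, p(32)=8349, p(33)=10143, p(34)=12310, p(35)=14883, p(36)=17977, p(37)=21637, p(38)=26015, p(39)=31185, p(40)=37338, p(41)=44583, p(42)=53174, p(43)=63261, p(44)=75175, p(45)=89134, p(46)=105558, p(47)=124754, p(48)=147273, p(49)=173525, p(50)=204226, p(51)=239943, p(52)=281589, p(53)=329931, p(54)=386155, p(55)=451276, p(56)=526823, p(57)=614154, p(58)=715220, p(59)=831820, p(60)=966467, p(61)=1121505, p(62)=1300156, p(63)=1505499, p(64)=1741630, p(65)=2012558, p(66)=2323520, p(67)=2679689, p(68)=3087735, p(69)=3554345, p(70)=4087968, p(71)=4697205, p(72)=5392783, p(73)=6185689, p(74)=7089500, p(75)=8118264, p(76)=9289091, p(77)=10619863, p(78)=12132164, p(79)=13848650, p(80)=15796476, p(81)=18004327, p(82)=20506255, p(83)=23338469, p(84)=26543660, p(85)=30167357, p(86)=34262962, p(87)=38887673, p(88)=44108109, p(89)=49995925, p(90)=56634173, p(91)=64112359, p(92)=72533807, p(93)=82010177, p(94)=92669720, p(95)=104651419, p(96)=118114304, p(97)=133230930, p(98)=150198136, p(99)=169229875, p(100)=190569292, p(101)=214481126, p(102)=241265379, p(103)=271248950, p(104)=304801365, p(105)=342325709, p(106)=384276336, p(107)=431149389, p(108)=483502844, p(109)=541946240, p(110)=607163746, p(111)=679903203, p(112)=761002156, p(113)=851376628, p(114)=952050665, p(115)=1064144451, p(116)=1188908248, p(117)=1327710076, p(118)=1482074143, p(119)=1653668665, p(120)=1844349560, p(121)=2056148051, p(122)=2291320912, p(123)=2552338241, p(124)=2841940500, p(125)=3163127352, p(126)=3519222692, p(127)=3913864295, p(128)=4351078600, p(129)=4835271870, p(130)=5371315400, p(131)=5964539504, p(132)=6620830889, p(133)=7346629512, p(134)=8149040695, p(135)=9035836076, p(136)=10015581680, p(137)=11097645016, p(138)=12292341831, p(139)=13610949895, p(140)=15065878135, p(141)=16670689208, p(142)=18440293320, p(143)=20390982757, p(144)=22540654445, p(145)=24908858009, p(146)=27517052599, p(147)=30388671978, p(148)=33549419497, p(149)=37027355200, p(150)=40853235313.
Final step: p(151) = p(150) + p(149) - p(146) - p(144) + p(139) + p(136) - p(129) - p(125) + p(116) + p(111) - p(100) - p(94) + p(81) + p(74) - p(59) - p(51) + p(34) + p(25) - p(6)
= 40853235313 + 37027355200 - 27517052599 - 22540654445 + 13610949895 + 10015581680 - 4835271870 - 3163127352 + 1188908248 + 679903203 - 190569292 - 92669720 + 18004327 + 7089500 - 831820 - 239943 + 12310 + 1958 - 11
= 45060624582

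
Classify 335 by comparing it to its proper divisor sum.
deficient

Proper divisors of 335: sum = 1 + 5 + 67 = 73
Since 73 < 335, 335 is deficient.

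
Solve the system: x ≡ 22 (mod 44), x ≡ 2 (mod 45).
902

Using Chinese Remainder Theorem:
M = 44 × 45 = 1980
M1 = 45, M2 = 44
y1 = 45^(-1) mod 44 = 1
y2 = 44^(-1) mod 45 = 44
x = (22×45×1 + 2×44×44) mod 1980 = 902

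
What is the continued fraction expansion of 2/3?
[0; 1, 2]

Euclidean algorithm steps:
2 = 0 × 3 + 2
3 = 1 × 2 + 1
2 = 2 × 1 + 0
Continued fraction: [0; 1, 2]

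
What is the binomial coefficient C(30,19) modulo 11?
2

Using Lucas' theorem:
Write n=30 and k=19 in base 11:
n in base 11: [2, 8]
k in base 11: [1, 8]
C(30,19) mod 11 = ∏ C(n_i, k_i) mod 11
Digit binomials (mod 11): C(2,1) = 2; C(8,8) = 1
Product: 2 × 1 = 2 ≡ 2 (mod 11)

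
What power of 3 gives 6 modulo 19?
8

Baby-step giant-step with step n = ⌈√19⌉ = 5.
Baby steps 3^j mod 19 (j:value) for j=0..4: 0:1, 1:3, 2:9, 3:8, 4:5.
Giant-step multiplier: 3^(-5) ≡ 3^(18-5) = 3^13 ≡ 14 (mod 19).
Giant steps γ_i = 6·14^i mod 19: γ_0=6, γ_1=8 (in table at j=3).
x = i·n + j = 1·5 + 3 = 8.
Check: 3^8 ≡ 6 (mod 19).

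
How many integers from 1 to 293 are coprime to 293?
292

293 = 293
φ(n) = n × ∏(1 - 1/p) for each prime p dividing n
φ(293) = 293 × (1 - 1/293) = 292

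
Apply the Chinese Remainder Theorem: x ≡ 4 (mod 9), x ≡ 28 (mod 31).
121

Using Chinese Remainder Theorem:
M = 9 × 31 = 279
M1 = 31, M2 = 9
y1 = 31^(-1) mod 9 = 7
y2 = 9^(-1) mod 31 = 7
x = (4×31×7 + 28×9×7) mod 279 = 121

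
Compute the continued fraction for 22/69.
[0; 3, 7, 3]

Euclidean algorithm steps:
22 = 0 × 69 + 22
69 = 3 × 22 + 3
22 = 7 × 3 + 1
3 = 3 × 1 + 0
Continued fraction: [0; 3, 7, 3]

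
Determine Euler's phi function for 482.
240

482 = 2 × 241
φ(n) = n × ∏(1 - 1/p) for each prime p dividing n
φ(482) = 482 × (1 - 1/2) × (1 - 1/241) = 240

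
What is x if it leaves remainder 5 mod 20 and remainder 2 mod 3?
5

Using Chinese Remainder Theorem:
M = 20 × 3 = 60
M1 = 3, M2 = 20
y1 = 3^(-1) mod 20 = 7
y2 = 20^(-1) mod 3 = 2
x = (5×3×7 + 2×20×2) mod 60 = 5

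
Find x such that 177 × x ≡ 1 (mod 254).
221

gcd(177, 254) = 1, so the inverse exists.
Extended Euclidean algorithm on (254, 177):
254 = 1 × 177 + 77  ⟹  77 = (1)·254 + (-1)·177
177 = 2 × 77 + 23  ⟹  23 = (-2)·254 + (3)·177
77 = 3 × 23 + 8  ⟹  8 = (7)·254 + (-10)·177
23 = 2 × 8 + 7  ⟹  7 = (-16)·254 + (23)·177
8 = 1 × 7 + 1  ⟹  1 = (23)·254 + (-33)·177
So (-33)·177 ≡ 1 (mod 254), i.e. 177^(-1) ≡ -33 ≡ 221 (mod 254).
Check: 177 × 221 = 39117 ≡ 1 (mod 254)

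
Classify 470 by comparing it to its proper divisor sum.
deficient

Proper divisors of 470: sum = 1 + 2 + 5 + 10 + 47 + 94 + 235 = 394
Since 394 < 470, 470 is deficient.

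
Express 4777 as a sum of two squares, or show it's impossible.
4² + 69² (a=4, b=69)

Factorization: 4777 = 17 × 281
By Fermat: n is sum of two squares iff every prime p ≡ 3 (mod 4) appears to even power.
All primes ≡ 3 (mod 4) appear to even power.
Search a = 0, 1, 2, … for 4777 - a² a perfect square: first hit at a = 4: 4777 - 16 = 4761 = 69².
4777 = 4² + 69² = 16 + 4761 ✓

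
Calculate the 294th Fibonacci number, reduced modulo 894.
446

Matrix identity: Q^n = [[F_(n+1), F_n], [F_n, F_(n-1)]] with Q = [[1,1],[1,0]].
n = 294 = 100100110₂. Square-and-multiply, entries mod 894:
Q^1 = [[1,1],[1,0]]
Q^2 = (Q^1)² = [[2,1],[1,1]]
Q^4 = (Q^2)² = [[5,3],[3,2]]
Q^9 = (Q^4)²·Q = [[55,34],[34,21]]
Q^18 = (Q^9)² = [[605,796],[796,703]]
Q^36 = (Q^18)² = [[149,552],[552,491]]
Q^73 = (Q^36)²·Q = [[745,595],[595,150]]
Q^147 = (Q^73)²·Q = [[447,746],[746,595]]
Q^294 = (Q^147)² = [[1,446],[446,449]]
F_294 mod 894 = Q^294[0][1] = 446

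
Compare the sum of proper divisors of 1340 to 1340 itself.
abundant

Proper divisors of 1340: sum = 1 + 2 + 4 + 5 + 10 + 20 + 67 + 134 + 268 + 335 + 670 = 1516
Since 1516 > 1340, 1340 is abundant.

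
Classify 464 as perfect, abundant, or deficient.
abundant

Proper divisors of 464: sum = 1 + 2 + 4 + 8 + 16 + 29 + 58 + 116 + 232 = 466
Since 466 > 464, 464 is abundant.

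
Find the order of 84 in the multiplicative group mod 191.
38

191 is prime, so ord(84) divides φ(191) = 190.
Divisors of 190: 1, 2, 5, 10, 19, 38, 95, 190.
Repeated squaring: 84^1 ≡ 84, 84^2 ≡ 180, 84^4 ≡ 121, 84^8 ≡ 125, 84^16 ≡ 154, 84^32 ≡ 32, 84^64 ≡ 69, 84^128 ≡ 177 (mod 191).
Test 84^d mod 191 for each divisor d in increasing order:
84^1 ≡ 84
84^2 ≡ 180
84^5 = 84^4·84^1 ≡ 41
84^10 = 84^8·84^2 ≡ 153
84^19 = 84^16·84^2·84^1 ≡ 190
84^38 = 84^32·84^4·84^2 ≡ 1  ← first divisor giving 1
The order is 38.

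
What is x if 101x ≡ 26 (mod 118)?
x ≡ 54 (mod 118)

gcd(101, 118) = 1, which divides 26, so solutions exist.
Find 101^(-1) mod 118 by the extended Euclidean algorithm:
118 = 1 × 101 + 17  ⟹  17 = (1)·118 + (-1)·101
101 = 5 × 17 + 16  ⟹  16 = (-5)·118 + (6)·101
17 = 1 × 16 + 1  ⟹  1 = (6)·118 + (-7)·101
So (-7)·101 ≡ 1 (mod 118), i.e. 101^(-1) ≡ -7 ≡ 111 (mod 118).
x ≡ 111 × 26 = 2886 ≡ 54 (mod 118).
Check: 101 × 54 = 5454 ≡ 26 (mod 118).
Unique solution: x ≡ 54 (mod 118)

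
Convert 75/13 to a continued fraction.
[5; 1, 3, 3]

Euclidean algorithm steps:
75 = 5 × 13 + 10
13 = 1 × 10 + 3
10 = 3 × 3 + 1
3 = 3 × 1 + 0
Continued fraction: [5; 1, 3, 3]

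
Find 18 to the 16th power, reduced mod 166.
94

Repeated squaring. Binary of 16 = 10000.
18^1 ≡ 18 (mod 166); 18^2 ≡ 158 (mod 166); 18^4 ≡ 64 (mod 166); 18^8 ≡ 112 (mod 166); 18^16 ≡ 94 (mod 166)
18^16 = 18^16 ≡ 94 (mod 166)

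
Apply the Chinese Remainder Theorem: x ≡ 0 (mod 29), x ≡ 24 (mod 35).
899

Using Chinese Remainder Theorem:
M = 29 × 35 = 1015
M1 = 35, M2 = 29
y1 = 35^(-1) mod 29 = 5
y2 = 29^(-1) mod 35 = 29
x = (0×35×5 + 24×29×29) mod 1015 = 899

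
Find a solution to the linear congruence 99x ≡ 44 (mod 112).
x ≡ 100 (mod 112)

gcd(99, 112) = 1, which divides 44, so solutions exist.
Find 99^(-1) mod 112 by the extended Euclidean algorithm:
112 = 1 × 99 + 13  ⟹  13 = (1)·112 + (-1)·99
99 = 7 × 13 + 8  ⟹  8 = (-7)·112 + (8)·99
13 = 1 × 8 + 5  ⟹  5 = (8)·112 + (-9)·99
8 = 1 × 5 + 3  ⟹  3 = (-15)·112 + (17)·99
5 = 1 × 3 + 2  ⟹  2 = (23)·112 + (-26)·99
3 = 1 × 2 + 1  ⟹  1 = (-38)·112 + (43)·99
So (43)·99 ≡ 1 (mod 112), i.e. 99^(-1) ≡ 43 (mod 112).
x ≡ 43 × 44 = 1892 ≡ 100 (mod 112).
Check: 99 × 100 = 9900 ≡ 44 (mod 112).
Unique solution: x ≡ 100 (mod 112)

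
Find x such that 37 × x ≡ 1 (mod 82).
51

gcd(37, 82) = 1, so the inverse exists.
Extended Euclidean algorithm on (82, 37):
82 = 2 × 37 + 8  ⟹  8 = (1)·82 + (-2)·37
37 = 4 × 8 + 5  ⟹  5 = (-4)·82 + (9)·37
8 = 1 × 5 + 3  ⟹  3 = (5)·82 + (-11)·37
5 = 1 × 3 + 2  ⟹  2 = (-9)·82 + (20)·37
3 = 1 × 2 + 1  ⟹  1 = (14)·82 + (-31)·37
So (-31)·37 ≡ 1 (mod 82), i.e. 37^(-1) ≡ -31 ≡ 51 (mod 82).
Check: 37 × 51 = 1887 ≡ 1 (mod 82)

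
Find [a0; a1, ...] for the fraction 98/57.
[1; 1, 2, 1, 1, 3, 2]

Euclidean algorithm steps:
98 = 1 × 57 + 41
57 = 1 × 41 + 16
41 = 2 × 16 + 9
16 = 1 × 9 + 7
9 = 1 × 7 + 2
7 = 3 × 2 + 1
2 = 2 × 1 + 0
Continued fraction: [1; 1, 2, 1, 1, 3, 2]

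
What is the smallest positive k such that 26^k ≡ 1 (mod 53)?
52

53 is prime, so ord(26) divides φ(53) = 52.
Divisors of 52: 1, 2, 4, 13, 26, 52.
Repeated squaring: 26^1 ≡ 26, 26^2 ≡ 40, 26^4 ≡ 10, 26^8 ≡ 47, 26^16 ≡ 36, 26^32 ≡ 24 (mod 53).
Test 26^d mod 53 for each divisor d in increasing order:
26^1 ≡ 26
26^2 ≡ 40
26^4 ≡ 10
26^13 = 26^8·26^4·26^1 ≡ 30
26^26 = 26^16·26^8·26^2 ≡ 52
26^52 = 26^32·26^16·26^4 ≡ 1  ← first divisor giving 1
The order is 52.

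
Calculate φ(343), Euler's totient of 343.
294

343 = 7^3
φ(n) = n × ∏(1 - 1/p) for each prime p dividing n
φ(343) = 343 × (1 - 1/7) = 294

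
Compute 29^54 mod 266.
1

Repeated squaring. Binary of 54 = 110110.
29^1 ≡ 29 (mod 266); 29^2 ≡ 43 (mod 266); 29^4 ≡ 253 (mod 266); 29^8 ≡ 169 (mod 266); 29^16 ≡ 99 (mod 266); 29^32 ≡ 225 (mod 266)
29^54 = 29^2 × 29^4 × 29^16 × 29^32 ≡ 1 (mod 266)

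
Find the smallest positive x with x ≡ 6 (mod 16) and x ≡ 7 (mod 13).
150

Using Chinese Remainder Theorem:
M = 16 × 13 = 208
M1 = 13, M2 = 16
y1 = 13^(-1) mod 16 = 5
y2 = 16^(-1) mod 13 = 9
x = (6×13×5 + 7×16×9) mod 208 = 150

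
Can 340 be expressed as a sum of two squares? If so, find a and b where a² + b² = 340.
4² + 18² (a=4, b=18)

Factorization: 340 = 2^2 × 5 × 17
By Fermat: n is sum of two squares iff every prime p ≡ 3 (mod 4) appears to even power.
All primes ≡ 3 (mod 4) appear to even power.
Search a = 0, 1, 2, … for 340 - a² a perfect square: first hit at a = 4: 340 - 16 = 324 = 18².
340 = 4² + 18² = 16 + 324 ✓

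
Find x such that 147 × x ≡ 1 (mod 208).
75

gcd(147, 208) = 1, so the inverse exists.
Extended Euclidean algorithm on (208, 147):
208 = 1 × 147 + 61  ⟹  61 = (1)·208 + (-1)·147
147 = 2 × 61 + 25  ⟹  25 = (-2)·208 + (3)·147
61 = 2 × 25 + 11  ⟹  11 = (5)·208 + (-7)·147
25 = 2 × 11 + 3  ⟹  3 = (-12)·208 + (17)·147
11 = 3 × 3 + 2  ⟹  2 = (41)·208 + (-58)·147
3 = 1 × 2 + 1  ⟹  1 = (-53)·208 + (75)·147
So (75)·147 ≡ 1 (mod 208), i.e. 147^(-1) ≡ 75 (mod 208).
Check: 147 × 75 = 11025 ≡ 1 (mod 208)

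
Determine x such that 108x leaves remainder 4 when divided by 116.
x ≡ 14 (mod 29)

gcd(108, 116) = 4, which divides 4, so solutions exist.
Divide through by 4: 27x ≡ 1 (mod 29).
Find 27^(-1) mod 29 by the extended Euclidean algorithm:
29 = 1 × 27 + 2  ⟹  2 = (1)·29 + (-1)·27
27 = 13 × 2 + 1  ⟹  1 = (-13)·29 + (14)·27
So (14)·27 ≡ 1 (mod 29), i.e. 27^(-1) ≡ 14 (mod 29).
x ≡ 14 × 1 = 14 ≡ 14 (mod 29).
Check: 108 × 14 = 1512 ≡ 4 (mod 116).
x ≡ 14 (mod 29), giving 4 solutions mod 116.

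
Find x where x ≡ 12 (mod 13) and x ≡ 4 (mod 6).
64

Using Chinese Remainder Theorem:
M = 13 × 6 = 78
M1 = 6, M2 = 13
y1 = 6^(-1) mod 13 = 11
y2 = 13^(-1) mod 6 = 1
x = (12×6×11 + 4×13×1) mod 78 = 64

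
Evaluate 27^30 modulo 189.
162

Repeated squaring. Binary of 30 = 11110.
27^1 ≡ 27 (mod 189); 27^2 ≡ 162 (mod 189); 27^4 ≡ 162 (mod 189); 27^8 ≡ 162 (mod 189); 27^16 ≡ 162 (mod 189)
27^30 = 27^2 × 27^4 × 27^8 × 27^16 ≡ 162 (mod 189)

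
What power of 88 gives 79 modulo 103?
54

Baby-step giant-step with step n = ⌈√103⌉ = 11.
Baby steps 88^j mod 103 (j:value) for j=0..10: 0:1, 1:88, 2:19, 3:24, 4:52, 5:44, 6:61, 7:12, 8:26, 9:22, 10:82.
Giant-step multiplier: 88^(-11) ≡ 88^(102-11) = 88^91 ≡ 86 (mod 103).
Giant steps γ_i = 79·86^i mod 103: γ_0=79, γ_1=99, γ_2=68, γ_3=80, γ_4=82 (in table at j=10).
x = i·n + j = 4·11 + 10 = 54.
Check: 88^54 ≡ 79 (mod 103).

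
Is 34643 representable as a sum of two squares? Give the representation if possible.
Not possible

Factorization: 34643 = 7^3 × 101
By Fermat: n is sum of two squares iff every prime p ≡ 3 (mod 4) appears to even power.
Prime(s) ≡ 3 (mod 4) with odd exponent: [(7, 3)]
Therefore 34643 cannot be expressed as a² + b².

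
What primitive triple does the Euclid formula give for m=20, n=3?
(391, 120, 409)

Euclid's formula: a = m² - n², b = 2mn, c = m² + n²
m = 20, n = 3
a = 20² - 3² = 400 - 9 = 391
b = 2 × 20 × 3 = 120
c = 20² + 3² = 400 + 9 = 409
Verification: 391² + 120² = 152881 + 14400 = 167281 = 409² ✓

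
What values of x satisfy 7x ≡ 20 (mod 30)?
x ≡ 20 (mod 30)

gcd(7, 30) = 1, which divides 20, so solutions exist.
Find 7^(-1) mod 30 by the extended Euclidean algorithm:
30 = 4 × 7 + 2  ⟹  2 = (1)·30 + (-4)·7
7 = 3 × 2 + 1  ⟹  1 = (-3)·30 + (13)·7
So (13)·7 ≡ 1 (mod 30), i.e. 7^(-1) ≡ 13 (mod 30).
x ≡ 13 × 20 = 260 ≡ 20 (mod 30).
Check: 7 × 20 = 140 ≡ 20 (mod 30).
Unique solution: x ≡ 20 (mod 30)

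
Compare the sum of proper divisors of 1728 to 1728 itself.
abundant

Proper divisors of 1728: sum = 1 + 2 + 3 + 4 + 6 + 8 + 9 + 12 + ... + 288 + 432 + 576 + 864 (27 divisors) = 3352
Since 3352 > 1728, 1728 is abundant.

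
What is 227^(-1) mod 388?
147

gcd(227, 388) = 1, so the inverse exists.
Extended Euclidean algorithm on (388, 227):
388 = 1 × 227 + 161  ⟹  161 = (1)·388 + (-1)·227
227 = 1 × 161 + 66  ⟹  66 = (-1)·388 + (2)·227
161 = 2 × 66 + 29  ⟹  29 = (3)·388 + (-5)·227
66 = 2 × 29 + 8  ⟹  8 = (-7)·388 + (12)·227
29 = 3 × 8 + 5  ⟹  5 = (24)·388 + (-41)·227
8 = 1 × 5 + 3  ⟹  3 = (-31)·388 + (53)·227
5 = 1 × 3 + 2  ⟹  2 = (55)·388 + (-94)·227
3 = 1 × 2 + 1  ⟹  1 = (-86)·388 + (147)·227
So (147)·227 ≡ 1 (mod 388), i.e. 227^(-1) ≡ 147 (mod 388).
Check: 227 × 147 = 33369 ≡ 1 (mod 388)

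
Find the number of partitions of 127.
3913864295

p(n) counts ways to write n as a sum of positive integers (order ignored).
Euler's pentagonal recurrence: p(k) = p(k-1) + p(k-2) - p(k-5) - p(k-7) + p(k-12) + p(k-15) - ... (offsets j(3j∓1)/2, signs ++--, p(0)=1, p(<0)=0).
DP table for k = 0..126: p(0)=1, p(1)=1, p(2)=2, p(3)=3, p(4)=5, p(5)=7, p(6)=11, p(7)=15, p(8)=22, p(9)=30, p(10)=42, p(11)=56, p(12)=77, p(13)=101, p(14)=135, p(15)=176, p(16)=231, p(17)=297, p(18)=385, p(19)=490, p(20)=627, p(21)=792, p(22)=1002, p(23)=1255, p(24)=1575, p(25)=1958, p(26)=2436, p(27)=3010, p(28)=3718, p(29)=4565, p(30)=5604, p(31)=6842, p(32)=8349, p(33)=10143, p(34)=12310, p(35)=14883, p(36)=17977, p(37)=21637, p(38)=26015, p(39)=31185, p(40)=37338, p(41)=44583, p(42)=53174, p(43)=63261, p(44)=75175, p(45)=89134, p(46)=105558, p(47)=124754, p(48)=147273, p(49)=173525, p(50)=204226, p(51)=239943, p(52)=281589, p(53)=329931, p(54)=386155, p(55)=451276, p(56)=526823, p(57)=614154, p(58)=715220, p(59)=831820, p(60)=966467, p(61)=1121505, p(62)=1300156, p(63)=1505499, p(64)=1741630, p(65)=2012558, p(66)=2323520, p(67)=2679689, p(68)=3087735, p(69)=3554345, p(70)=4087968, p(71)=4697205, p(72)=5392783, p(73)=6185689, p(74)=7089500, p(75)=8118264, p(76)=9289091, p(77)=10619863, p(78)=12132164, p(79)=13848650, p(80)=15796476, p(81)=18004327, p(82)=20506255, p(83)=23338469, p(84)=26543660, p(85)=30167357, p(86)=34262962, p(87)=38887673, p(88)=44108109, p(89)=49995925, p(90)=56634173, p(91)=64112359, p(92)=72533807, p(93)=82010177, p(94)=92669720, p(95)=104651419, p(96)=118114304, p(97)=133230930, p(98)=150198136, p(99)=169229875, p(100)=190569292, p(101)=214481126, p(102)=241265379, p(103)=271248950, p(104)=304801365, p(105)=342325709, p(106)=384276336, p(107)=431149389, p(108)=483502844, p(109)=541946240, p(110)=607163746, p(111)=679903203, p(112)=761002156, p(113)=851376628, p(114)=952050665, p(115)=1064144451, p(116)=1188908248, p(117)=1327710076, p(118)=1482074143, p(119)=1653668665, p(120)=1844349560, p(121)=2056148051, p(122)=2291320912, p(123)=2552338241, p(124)=2841940500, p(125)=3163127352, p(126)=3519222692.
Final step: p(127) = p(126) + p(125) - p(122) - p(120) + p(115) + p(112) - p(105) - p(101) + p(92) + p(87) - p(76) - p(70) + p(57) + p(50) - p(35) - p(27) + p(10) + p(1)
= 3519222692 + 3163127352 - 2291320912 - 1844349560 + 1064144451 + 761002156 - 342325709 - 214481126 + 72533807 + 38887673 - 9289091 - 4087968 + 614154 + 204226 - 14883 - 3010 + 42 + 1
= 3913864295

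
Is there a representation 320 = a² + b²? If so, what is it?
8² + 16² (a=8, b=16)

Factorization: 320 = 2^6 × 5
By Fermat: n is sum of two squares iff every prime p ≡ 3 (mod 4) appears to even power.
All primes ≡ 3 (mod 4) appear to even power.
Search a = 0, 1, 2, … for 320 - a² a perfect square: first hit at a = 8: 320 - 64 = 256 = 16².
320 = 8² + 16² = 64 + 256 ✓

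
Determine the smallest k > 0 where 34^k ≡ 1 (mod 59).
58

59 is prime, so ord(34) divides φ(59) = 58.
Divisors of 58: 1, 2, 29, 58.
Repeated squaring: 34^1 ≡ 34, 34^2 ≡ 35, 34^4 ≡ 45, 34^8 ≡ 19, 34^16 ≡ 7, 34^32 ≡ 49 (mod 59).
Test 34^d mod 59 for each divisor d in increasing order:
34^1 ≡ 34
34^2 ≡ 35
34^29 = 34^16·34^8·34^4·34^1 ≡ 58
34^58 = 34^32·34^16·34^8·34^2 ≡ 1  ← first divisor giving 1
The order is 58.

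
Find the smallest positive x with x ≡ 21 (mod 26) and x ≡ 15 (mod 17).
151

Using Chinese Remainder Theorem:
M = 26 × 17 = 442
M1 = 17, M2 = 26
y1 = 17^(-1) mod 26 = 23
y2 = 26^(-1) mod 17 = 2
x = (21×17×23 + 15×26×2) mod 442 = 151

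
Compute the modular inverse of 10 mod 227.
159

gcd(10, 227) = 1, so the inverse exists.
Extended Euclidean algorithm on (227, 10):
227 = 22 × 10 + 7  ⟹  7 = (1)·227 + (-22)·10
10 = 1 × 7 + 3  ⟹  3 = (-1)·227 + (23)·10
7 = 2 × 3 + 1  ⟹  1 = (3)·227 + (-68)·10
So (-68)·10 ≡ 1 (mod 227), i.e. 10^(-1) ≡ -68 ≡ 159 (mod 227).
Check: 10 × 159 = 1590 ≡ 1 (mod 227)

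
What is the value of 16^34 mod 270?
106

Repeated squaring. Binary of 34 = 100010.
16^1 ≡ 16 (mod 270); 16^2 ≡ 256 (mod 270); 16^4 ≡ 196 (mod 270); 16^8 ≡ 76 (mod 270); 16^16 ≡ 106 (mod 270); 16^32 ≡ 166 (mod 270)
16^34 = 16^2 × 16^32 ≡ 106 (mod 270)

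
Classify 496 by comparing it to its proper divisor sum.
perfect

Proper divisors of 496: sum = 1 + 2 + 4 + 8 + 16 + 31 + 62 + 124 + 248 = 496
Since 496 = 496, 496 is perfect.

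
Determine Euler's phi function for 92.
44

92 = 2^2 × 23
φ(n) = n × ∏(1 - 1/p) for each prime p dividing n
φ(92) = 92 × (1 - 1/2) × (1 - 1/23) = 44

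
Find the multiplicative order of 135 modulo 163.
27

163 is prime, so ord(135) divides φ(163) = 162.
Divisors of 162: 1, 2, 3, 6, 9, 18, 27, 54, 81, 162.
Repeated squaring: 135^1 ≡ 135, 135^2 ≡ 132, 135^4 ≡ 146, 135^8 ≡ 126, 135^16 ≡ 65, 135^32 ≡ 150, 135^64 ≡ 6, 135^128 ≡ 36 (mod 163).
Test 135^d mod 163 for each divisor d in increasing order:
135^1 ≡ 135
135^2 ≡ 132
135^3 = 135^2·135^1 ≡ 53
135^6 = 135^4·135^2 ≡ 38
135^9 = 135^8·135^1 ≡ 58
135^18 = 135^16·135^2 ≡ 104
135^27 = 135^16·135^8·135^2·135^1 ≡ 1  ← first divisor giving 1
The order is 27.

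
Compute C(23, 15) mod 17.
0

Using Lucas' theorem:
Write n=23 and k=15 in base 17:
n in base 17: [1, 6]
k in base 17: [0, 15]
C(23,15) mod 17 = ∏ C(n_i, k_i) mod 17
Digit binomials (mod 17): C(1,0) = 1; C(6,15) = 0 (k_i > n_i)
Product: 1 × 0 = 0 ≡ 0 (mod 17)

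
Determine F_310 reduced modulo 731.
558

Matrix identity: Q^n = [[F_(n+1), F_n], [F_n, F_(n-1)]] with Q = [[1,1],[1,0]].
n = 310 = 100110110₂. Square-and-multiply, entries mod 731:
Q^1 = [[1,1],[1,0]]
Q^2 = (Q^1)² = [[2,1],[1,1]]
Q^4 = (Q^2)² = [[5,3],[3,2]]
Q^9 = (Q^4)²·Q = [[55,34],[34,21]]
Q^19 = (Q^9)²·Q = [[186,526],[526,391]]
Q^38 = (Q^19)² = [[597,137],[137,460]]
Q^77 = (Q^38)²·Q = [[246,175],[175,71]]
Q^155 = (Q^77)²·Q = [[416,497],[497,650]]
Q^310 = (Q^155)² = [[471,558],[558,644]]
F_310 mod 731 = Q^310[0][1] = 558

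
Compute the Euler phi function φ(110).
40

110 = 2 × 5 × 11
φ(n) = n × ∏(1 - 1/p) for each prime p dividing n
φ(110) = 110 × (1 - 1/2) × (1 - 1/5) × (1 - 1/11) = 40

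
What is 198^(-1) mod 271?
245

gcd(198, 271) = 1, so the inverse exists.
Extended Euclidean algorithm on (271, 198):
271 = 1 × 198 + 73  ⟹  73 = (1)·271 + (-1)·198
198 = 2 × 73 + 52  ⟹  52 = (-2)·271 + (3)·198
73 = 1 × 52 + 21  ⟹  21 = (3)·271 + (-4)·198
52 = 2 × 21 + 10  ⟹  10 = (-8)·271 + (11)·198
21 = 2 × 10 + 1  ⟹  1 = (19)·271 + (-26)·198
So (-26)·198 ≡ 1 (mod 271), i.e. 198^(-1) ≡ -26 ≡ 245 (mod 271).
Check: 198 × 245 = 48510 ≡ 1 (mod 271)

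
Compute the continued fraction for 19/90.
[0; 4, 1, 2, 1, 4]

Euclidean algorithm steps:
19 = 0 × 90 + 19
90 = 4 × 19 + 14
19 = 1 × 14 + 5
14 = 2 × 5 + 4
5 = 1 × 4 + 1
4 = 4 × 1 + 0
Continued fraction: [0; 4, 1, 2, 1, 4]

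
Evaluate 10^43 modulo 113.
46

Repeated squaring. Binary of 43 = 101011.
10^1 ≡ 10 (mod 113); 10^2 ≡ 100 (mod 113); 10^4 ≡ 56 (mod 113); 10^8 ≡ 85 (mod 113); 10^16 ≡ 106 (mod 113); 10^32 ≡ 49 (mod 113)
10^43 = 10^1 × 10^2 × 10^8 × 10^32 ≡ 46 (mod 113)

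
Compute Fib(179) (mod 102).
35

Matrix identity: Q^n = [[F_(n+1), F_n], [F_n, F_(n-1)]] with Q = [[1,1],[1,0]].
n = 179 = 10110011₂. Square-and-multiply, entries mod 102:
Q^1 = [[1,1],[1,0]]
Q^2 = (Q^1)² = [[2,1],[1,1]]
Q^5 = (Q^2)²·Q = [[8,5],[5,3]]
Q^11 = (Q^5)²·Q = [[42,89],[89,55]]
Q^22 = (Q^11)² = [[97,65],[65,32]]
Q^44 = (Q^22)² = [[68,21],[21,47]]
Q^89 = (Q^44)²·Q = [[34,67],[67,69]]
Q^179 = (Q^89)²·Q = [[0,35],[35,67]]
F_179 mod 102 = Q^179[0][1] = 35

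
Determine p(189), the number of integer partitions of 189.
1527273599625

p(n) counts ways to write n as a sum of positive integers (order ignored).
Euler's pentagonal recurrence: p(k) = p(k-1) + p(k-2) - p(k-5) - p(k-7) + p(k-12) + p(k-15) - ... (offsets j(3j∓1)/2, signs ++--, p(0)=1, p(<0)=0).
DP table for k = 0..188: p(0)=1, p(1)=1, p(2)=2, p(3)=3, p(4)=5, p(5)=7, p(6)=11, p(7)=15, p(8)=22, p(9)=30, p(10)=42, p(11)=56, p(12)=77, p(13)=101, p(14)=135, p(15)=176, p(16)=231, p(17)=297, p(18)=385, p(19)=490, p(20)=627, p(21)=792, p(22)=1002, p(23)=1255, p(24)=1575, p(25)=1958, p(26)=2436, p(27)=3010, p(28)=3718, p(29)=4565, p(30)=5604, p(31)=6842, p(32)=8349, p(33)=10143, p(34)=12310, p(35)=14883, p(36)=17977, p(37)=21637, p(38)=26015, p(39)=31185, p(40)=37338, p(41)=44583, p(42)=53174, p(43)=63261, p(44)=75175, p(45)=89134, p(46)=105558, p(47)=124754, p(48)=147273, p(49)=173525, p(50)=204226, p(51)=239943, p(52)=281589, p(53)=329931, p(54)=386155, p(55)=451276, p(56)=526823, p(57)=614154, p(58)=715220, p(59)=831820, p(60)=966467, p(61)=1121505, p(62)=1300156, p(63)=1505499, p(64)=1741630, p(65)=2012558, p(66)=2323520, p(67)=2679689, p(68)=3087735, p(69)=3554345, p(70)=4087968, p(71)=4697205, p(72)=5392783, p(73)=6185689, p(74)=7089500, p(75)=8118264, p(76)=9289091, p(77)=10619863, p(78)=12132164, p(79)=13848650, p(80)=15796476, p(81)=18004327, p(82)=20506255, p(83)=23338469, p(84)=26543660, p(85)=30167357, p(86)=34262962, p(87)=38887673, p(88)=44108109, p(89)=49995925, p(90)=56634173, p(91)=64112359, p(92)=72533807, p(93)=82010177, p(94)=92669720, p(95)=104651419, p(96)=118114304, p(97)=133230930, p(98)=150198136, p(99)=169229875, p(100)=190569292, p(101)=214481126, p(102)=241265379, p(103)=271248950, p(104)=304801365, p(105)=342325709, p(106)=384276336, p(107)=431149389, p(108)=483502844, p(109)=541946240, p(110)=607163746, p(111)=679903203, p(112)=761002156, p(113)=851376628, p(114)=952050665, p(115)=1064144451, p(116)=1188908248, p(117)=1327710076, p(118)=1482074143, p(119)=1653668665, p(120)=1844349560, p(121)=2056148051, p(122)=2291320912, p(123)=2552338241, p(124)=2841940500, p(125)=3163127352, p(126)=3519222692, p(127)=3913864295, p(128)=4351078600, p(129)=4835271870, p(130)=5371315400, p(131)=5964539504, p(132)=6620830889, p(133)=7346629512, p(134)=8149040695, p(135)=9035836076, p(136)=10015581680, p(137)=11097645016, p(138)=12292341831, p(139)=13610949895, p(140)=15065878135, p(141)=16670689208, p(142)=18440293320, p(143)=20390982757, p(144)=22540654445, p(145)=24908858009, p(146)=27517052599, p(147)=30388671978, p(148)=33549419497, p(149)=37027355200, p(150)=40853235313, p(151)=45060624582, p(152)=49686288421, p(153)=54770336324, p(154)=60356673280, p(155)=66493182097, p(156)=73232243759, p(157)=80630964769, p(158)=88751778802, p(159)=97662728555, p(160)=107438159466, p(161)=118159068427, p(162)=129913904637, p(163)=142798995930, p(164)=156919475295, p(165)=172389800255, p(166)=189334822579, p(167)=207890420102, p(168)=228204732751, p(169)=250438925115, p(170)=274768617130, p(171)=301384802048, p(172)=330495499613, p(173)=362326859895, p(174)=397125074750, p(175)=435157697830, p(176)=476715857290, p(177)=522115831195, p(178)=571701605655, p(179)=625846753120, p(180)=684957390936, p(181)=749474411781, p(182)=819876908323, p(183)=896684817527, p(184)=980462880430, p(185)=1071823774337, p(186)=1171432692373, p(187)=1280011042268, p(188)=1398341745571.
Final step: p(189) = p(188) + p(187) - p(184) - p(182) + p(177) + p(174) - p(167) - p(163) + p(154) + p(149) - p(138) - p(132) + p(119) + p(112) - p(97) - p(89) + p(72) + p(63) - p(44) - p(34) + p(13) + p(2)
= 1398341745571 + 1280011042268 - 980462880430 - 819876908323 + 522115831195 + 397125074750 - 207890420102 - 142798995930 + 60356673280 + 37027355200 - 12292341831 - 6620830889 + 1653668665 + 761002156 - 133230930 - 49995925 + 5392783 + 1505499 - 75175 - 12310 + 101 + 2
= 1527273599625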